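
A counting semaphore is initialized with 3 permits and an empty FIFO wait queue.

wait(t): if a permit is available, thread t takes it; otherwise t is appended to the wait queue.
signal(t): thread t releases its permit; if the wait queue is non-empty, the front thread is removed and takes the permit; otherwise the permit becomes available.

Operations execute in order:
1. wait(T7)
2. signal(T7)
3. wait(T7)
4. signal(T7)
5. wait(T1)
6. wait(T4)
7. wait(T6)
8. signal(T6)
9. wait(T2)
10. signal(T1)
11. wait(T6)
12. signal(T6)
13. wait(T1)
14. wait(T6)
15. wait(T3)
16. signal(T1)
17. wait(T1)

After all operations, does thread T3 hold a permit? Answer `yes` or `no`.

Step 1: wait(T7) -> count=2 queue=[] holders={T7}
Step 2: signal(T7) -> count=3 queue=[] holders={none}
Step 3: wait(T7) -> count=2 queue=[] holders={T7}
Step 4: signal(T7) -> count=3 queue=[] holders={none}
Step 5: wait(T1) -> count=2 queue=[] holders={T1}
Step 6: wait(T4) -> count=1 queue=[] holders={T1,T4}
Step 7: wait(T6) -> count=0 queue=[] holders={T1,T4,T6}
Step 8: signal(T6) -> count=1 queue=[] holders={T1,T4}
Step 9: wait(T2) -> count=0 queue=[] holders={T1,T2,T4}
Step 10: signal(T1) -> count=1 queue=[] holders={T2,T4}
Step 11: wait(T6) -> count=0 queue=[] holders={T2,T4,T6}
Step 12: signal(T6) -> count=1 queue=[] holders={T2,T4}
Step 13: wait(T1) -> count=0 queue=[] holders={T1,T2,T4}
Step 14: wait(T6) -> count=0 queue=[T6] holders={T1,T2,T4}
Step 15: wait(T3) -> count=0 queue=[T6,T3] holders={T1,T2,T4}
Step 16: signal(T1) -> count=0 queue=[T3] holders={T2,T4,T6}
Step 17: wait(T1) -> count=0 queue=[T3,T1] holders={T2,T4,T6}
Final holders: {T2,T4,T6} -> T3 not in holders

Answer: no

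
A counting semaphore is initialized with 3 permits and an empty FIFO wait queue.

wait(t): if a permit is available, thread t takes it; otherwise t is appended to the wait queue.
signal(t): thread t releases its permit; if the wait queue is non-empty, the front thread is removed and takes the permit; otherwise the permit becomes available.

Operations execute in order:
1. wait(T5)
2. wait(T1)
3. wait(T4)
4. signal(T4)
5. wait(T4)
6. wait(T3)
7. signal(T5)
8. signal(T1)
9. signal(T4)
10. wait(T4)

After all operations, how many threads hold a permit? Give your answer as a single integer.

Answer: 2

Derivation:
Step 1: wait(T5) -> count=2 queue=[] holders={T5}
Step 2: wait(T1) -> count=1 queue=[] holders={T1,T5}
Step 3: wait(T4) -> count=0 queue=[] holders={T1,T4,T5}
Step 4: signal(T4) -> count=1 queue=[] holders={T1,T5}
Step 5: wait(T4) -> count=0 queue=[] holders={T1,T4,T5}
Step 6: wait(T3) -> count=0 queue=[T3] holders={T1,T4,T5}
Step 7: signal(T5) -> count=0 queue=[] holders={T1,T3,T4}
Step 8: signal(T1) -> count=1 queue=[] holders={T3,T4}
Step 9: signal(T4) -> count=2 queue=[] holders={T3}
Step 10: wait(T4) -> count=1 queue=[] holders={T3,T4}
Final holders: {T3,T4} -> 2 thread(s)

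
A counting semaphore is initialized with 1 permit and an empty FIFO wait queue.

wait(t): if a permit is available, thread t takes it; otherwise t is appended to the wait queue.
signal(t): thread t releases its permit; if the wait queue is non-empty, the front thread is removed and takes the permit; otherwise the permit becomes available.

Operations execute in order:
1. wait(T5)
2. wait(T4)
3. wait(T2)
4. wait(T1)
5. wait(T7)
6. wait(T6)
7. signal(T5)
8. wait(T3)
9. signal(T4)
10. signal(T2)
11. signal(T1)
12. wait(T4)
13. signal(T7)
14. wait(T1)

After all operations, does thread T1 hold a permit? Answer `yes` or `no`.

Step 1: wait(T5) -> count=0 queue=[] holders={T5}
Step 2: wait(T4) -> count=0 queue=[T4] holders={T5}
Step 3: wait(T2) -> count=0 queue=[T4,T2] holders={T5}
Step 4: wait(T1) -> count=0 queue=[T4,T2,T1] holders={T5}
Step 5: wait(T7) -> count=0 queue=[T4,T2,T1,T7] holders={T5}
Step 6: wait(T6) -> count=0 queue=[T4,T2,T1,T7,T6] holders={T5}
Step 7: signal(T5) -> count=0 queue=[T2,T1,T7,T6] holders={T4}
Step 8: wait(T3) -> count=0 queue=[T2,T1,T7,T6,T3] holders={T4}
Step 9: signal(T4) -> count=0 queue=[T1,T7,T6,T3] holders={T2}
Step 10: signal(T2) -> count=0 queue=[T7,T6,T3] holders={T1}
Step 11: signal(T1) -> count=0 queue=[T6,T3] holders={T7}
Step 12: wait(T4) -> count=0 queue=[T6,T3,T4] holders={T7}
Step 13: signal(T7) -> count=0 queue=[T3,T4] holders={T6}
Step 14: wait(T1) -> count=0 queue=[T3,T4,T1] holders={T6}
Final holders: {T6} -> T1 not in holders

Answer: no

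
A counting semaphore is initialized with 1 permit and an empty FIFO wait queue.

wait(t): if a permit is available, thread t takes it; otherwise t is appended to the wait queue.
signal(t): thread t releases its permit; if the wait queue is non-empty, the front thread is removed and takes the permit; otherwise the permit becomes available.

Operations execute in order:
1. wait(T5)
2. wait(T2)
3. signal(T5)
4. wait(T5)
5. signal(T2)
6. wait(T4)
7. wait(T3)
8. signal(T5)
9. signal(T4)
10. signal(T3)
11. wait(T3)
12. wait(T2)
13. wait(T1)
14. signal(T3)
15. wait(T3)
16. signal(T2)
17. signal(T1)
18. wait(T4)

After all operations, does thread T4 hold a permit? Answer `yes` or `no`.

Answer: no

Derivation:
Step 1: wait(T5) -> count=0 queue=[] holders={T5}
Step 2: wait(T2) -> count=0 queue=[T2] holders={T5}
Step 3: signal(T5) -> count=0 queue=[] holders={T2}
Step 4: wait(T5) -> count=0 queue=[T5] holders={T2}
Step 5: signal(T2) -> count=0 queue=[] holders={T5}
Step 6: wait(T4) -> count=0 queue=[T4] holders={T5}
Step 7: wait(T3) -> count=0 queue=[T4,T3] holders={T5}
Step 8: signal(T5) -> count=0 queue=[T3] holders={T4}
Step 9: signal(T4) -> count=0 queue=[] holders={T3}
Step 10: signal(T3) -> count=1 queue=[] holders={none}
Step 11: wait(T3) -> count=0 queue=[] holders={T3}
Step 12: wait(T2) -> count=0 queue=[T2] holders={T3}
Step 13: wait(T1) -> count=0 queue=[T2,T1] holders={T3}
Step 14: signal(T3) -> count=0 queue=[T1] holders={T2}
Step 15: wait(T3) -> count=0 queue=[T1,T3] holders={T2}
Step 16: signal(T2) -> count=0 queue=[T3] holders={T1}
Step 17: signal(T1) -> count=0 queue=[] holders={T3}
Step 18: wait(T4) -> count=0 queue=[T4] holders={T3}
Final holders: {T3} -> T4 not in holders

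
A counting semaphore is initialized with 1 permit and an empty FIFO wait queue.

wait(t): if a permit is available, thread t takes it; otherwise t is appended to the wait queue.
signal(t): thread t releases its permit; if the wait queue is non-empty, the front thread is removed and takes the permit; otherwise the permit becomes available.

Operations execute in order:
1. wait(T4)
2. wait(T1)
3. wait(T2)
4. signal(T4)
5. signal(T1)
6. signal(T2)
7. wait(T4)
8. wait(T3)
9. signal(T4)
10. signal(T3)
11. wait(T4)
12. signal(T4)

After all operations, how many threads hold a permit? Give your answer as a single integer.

Answer: 0

Derivation:
Step 1: wait(T4) -> count=0 queue=[] holders={T4}
Step 2: wait(T1) -> count=0 queue=[T1] holders={T4}
Step 3: wait(T2) -> count=0 queue=[T1,T2] holders={T4}
Step 4: signal(T4) -> count=0 queue=[T2] holders={T1}
Step 5: signal(T1) -> count=0 queue=[] holders={T2}
Step 6: signal(T2) -> count=1 queue=[] holders={none}
Step 7: wait(T4) -> count=0 queue=[] holders={T4}
Step 8: wait(T3) -> count=0 queue=[T3] holders={T4}
Step 9: signal(T4) -> count=0 queue=[] holders={T3}
Step 10: signal(T3) -> count=1 queue=[] holders={none}
Step 11: wait(T4) -> count=0 queue=[] holders={T4}
Step 12: signal(T4) -> count=1 queue=[] holders={none}
Final holders: {none} -> 0 thread(s)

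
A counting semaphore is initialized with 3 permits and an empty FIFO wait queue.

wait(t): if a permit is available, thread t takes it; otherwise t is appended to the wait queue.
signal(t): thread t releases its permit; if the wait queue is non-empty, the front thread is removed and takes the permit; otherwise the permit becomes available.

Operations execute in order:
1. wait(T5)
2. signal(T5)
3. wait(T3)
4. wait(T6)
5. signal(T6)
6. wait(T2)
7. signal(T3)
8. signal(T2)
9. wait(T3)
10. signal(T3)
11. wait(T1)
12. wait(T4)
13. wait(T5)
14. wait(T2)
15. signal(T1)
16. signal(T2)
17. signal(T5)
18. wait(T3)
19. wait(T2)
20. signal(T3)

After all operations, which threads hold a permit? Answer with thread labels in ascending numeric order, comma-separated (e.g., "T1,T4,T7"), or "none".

Answer: T2,T4

Derivation:
Step 1: wait(T5) -> count=2 queue=[] holders={T5}
Step 2: signal(T5) -> count=3 queue=[] holders={none}
Step 3: wait(T3) -> count=2 queue=[] holders={T3}
Step 4: wait(T6) -> count=1 queue=[] holders={T3,T6}
Step 5: signal(T6) -> count=2 queue=[] holders={T3}
Step 6: wait(T2) -> count=1 queue=[] holders={T2,T3}
Step 7: signal(T3) -> count=2 queue=[] holders={T2}
Step 8: signal(T2) -> count=3 queue=[] holders={none}
Step 9: wait(T3) -> count=2 queue=[] holders={T3}
Step 10: signal(T3) -> count=3 queue=[] holders={none}
Step 11: wait(T1) -> count=2 queue=[] holders={T1}
Step 12: wait(T4) -> count=1 queue=[] holders={T1,T4}
Step 13: wait(T5) -> count=0 queue=[] holders={T1,T4,T5}
Step 14: wait(T2) -> count=0 queue=[T2] holders={T1,T4,T5}
Step 15: signal(T1) -> count=0 queue=[] holders={T2,T4,T5}
Step 16: signal(T2) -> count=1 queue=[] holders={T4,T5}
Step 17: signal(T5) -> count=2 queue=[] holders={T4}
Step 18: wait(T3) -> count=1 queue=[] holders={T3,T4}
Step 19: wait(T2) -> count=0 queue=[] holders={T2,T3,T4}
Step 20: signal(T3) -> count=1 queue=[] holders={T2,T4}
Final holders: T2,T4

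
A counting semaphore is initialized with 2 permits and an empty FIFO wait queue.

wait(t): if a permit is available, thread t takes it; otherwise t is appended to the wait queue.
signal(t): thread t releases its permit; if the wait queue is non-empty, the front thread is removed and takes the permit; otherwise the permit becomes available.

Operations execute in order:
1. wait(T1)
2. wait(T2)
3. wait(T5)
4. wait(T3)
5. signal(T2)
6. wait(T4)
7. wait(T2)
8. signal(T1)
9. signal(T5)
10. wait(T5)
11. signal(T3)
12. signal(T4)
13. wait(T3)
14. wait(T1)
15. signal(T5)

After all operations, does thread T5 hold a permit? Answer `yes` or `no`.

Answer: no

Derivation:
Step 1: wait(T1) -> count=1 queue=[] holders={T1}
Step 2: wait(T2) -> count=0 queue=[] holders={T1,T2}
Step 3: wait(T5) -> count=0 queue=[T5] holders={T1,T2}
Step 4: wait(T3) -> count=0 queue=[T5,T3] holders={T1,T2}
Step 5: signal(T2) -> count=0 queue=[T3] holders={T1,T5}
Step 6: wait(T4) -> count=0 queue=[T3,T4] holders={T1,T5}
Step 7: wait(T2) -> count=0 queue=[T3,T4,T2] holders={T1,T5}
Step 8: signal(T1) -> count=0 queue=[T4,T2] holders={T3,T5}
Step 9: signal(T5) -> count=0 queue=[T2] holders={T3,T4}
Step 10: wait(T5) -> count=0 queue=[T2,T5] holders={T3,T4}
Step 11: signal(T3) -> count=0 queue=[T5] holders={T2,T4}
Step 12: signal(T4) -> count=0 queue=[] holders={T2,T5}
Step 13: wait(T3) -> count=0 queue=[T3] holders={T2,T5}
Step 14: wait(T1) -> count=0 queue=[T3,T1] holders={T2,T5}
Step 15: signal(T5) -> count=0 queue=[T1] holders={T2,T3}
Final holders: {T2,T3} -> T5 not in holders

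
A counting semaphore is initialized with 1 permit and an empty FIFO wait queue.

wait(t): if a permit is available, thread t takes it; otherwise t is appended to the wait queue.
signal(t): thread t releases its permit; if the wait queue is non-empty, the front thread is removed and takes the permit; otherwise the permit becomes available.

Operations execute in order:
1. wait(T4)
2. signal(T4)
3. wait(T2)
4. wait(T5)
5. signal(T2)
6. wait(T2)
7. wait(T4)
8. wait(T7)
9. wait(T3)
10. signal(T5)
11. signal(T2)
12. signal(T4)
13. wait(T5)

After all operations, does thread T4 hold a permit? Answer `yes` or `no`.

Answer: no

Derivation:
Step 1: wait(T4) -> count=0 queue=[] holders={T4}
Step 2: signal(T4) -> count=1 queue=[] holders={none}
Step 3: wait(T2) -> count=0 queue=[] holders={T2}
Step 4: wait(T5) -> count=0 queue=[T5] holders={T2}
Step 5: signal(T2) -> count=0 queue=[] holders={T5}
Step 6: wait(T2) -> count=0 queue=[T2] holders={T5}
Step 7: wait(T4) -> count=0 queue=[T2,T4] holders={T5}
Step 8: wait(T7) -> count=0 queue=[T2,T4,T7] holders={T5}
Step 9: wait(T3) -> count=0 queue=[T2,T4,T7,T3] holders={T5}
Step 10: signal(T5) -> count=0 queue=[T4,T7,T3] holders={T2}
Step 11: signal(T2) -> count=0 queue=[T7,T3] holders={T4}
Step 12: signal(T4) -> count=0 queue=[T3] holders={T7}
Step 13: wait(T5) -> count=0 queue=[T3,T5] holders={T7}
Final holders: {T7} -> T4 not in holders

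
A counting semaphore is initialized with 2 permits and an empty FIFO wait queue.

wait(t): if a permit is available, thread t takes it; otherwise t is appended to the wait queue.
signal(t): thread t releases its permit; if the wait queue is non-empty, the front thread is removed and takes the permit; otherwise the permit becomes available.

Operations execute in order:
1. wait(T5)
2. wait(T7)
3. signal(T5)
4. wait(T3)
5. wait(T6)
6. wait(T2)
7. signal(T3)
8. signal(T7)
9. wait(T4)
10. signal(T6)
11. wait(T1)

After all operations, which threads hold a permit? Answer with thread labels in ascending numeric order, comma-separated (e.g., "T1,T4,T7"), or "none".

Answer: T2,T4

Derivation:
Step 1: wait(T5) -> count=1 queue=[] holders={T5}
Step 2: wait(T7) -> count=0 queue=[] holders={T5,T7}
Step 3: signal(T5) -> count=1 queue=[] holders={T7}
Step 4: wait(T3) -> count=0 queue=[] holders={T3,T7}
Step 5: wait(T6) -> count=0 queue=[T6] holders={T3,T7}
Step 6: wait(T2) -> count=0 queue=[T6,T2] holders={T3,T7}
Step 7: signal(T3) -> count=0 queue=[T2] holders={T6,T7}
Step 8: signal(T7) -> count=0 queue=[] holders={T2,T6}
Step 9: wait(T4) -> count=0 queue=[T4] holders={T2,T6}
Step 10: signal(T6) -> count=0 queue=[] holders={T2,T4}
Step 11: wait(T1) -> count=0 queue=[T1] holders={T2,T4}
Final holders: T2,T4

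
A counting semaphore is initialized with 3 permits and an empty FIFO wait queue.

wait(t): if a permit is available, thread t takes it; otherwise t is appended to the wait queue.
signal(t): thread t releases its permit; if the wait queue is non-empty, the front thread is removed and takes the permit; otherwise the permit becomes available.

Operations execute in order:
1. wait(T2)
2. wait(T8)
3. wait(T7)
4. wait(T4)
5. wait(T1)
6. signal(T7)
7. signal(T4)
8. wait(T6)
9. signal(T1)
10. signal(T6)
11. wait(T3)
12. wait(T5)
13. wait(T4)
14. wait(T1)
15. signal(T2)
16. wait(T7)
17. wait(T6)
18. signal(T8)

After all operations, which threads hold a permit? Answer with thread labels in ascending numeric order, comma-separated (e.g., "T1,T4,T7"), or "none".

Step 1: wait(T2) -> count=2 queue=[] holders={T2}
Step 2: wait(T8) -> count=1 queue=[] holders={T2,T8}
Step 3: wait(T7) -> count=0 queue=[] holders={T2,T7,T8}
Step 4: wait(T4) -> count=0 queue=[T4] holders={T2,T7,T8}
Step 5: wait(T1) -> count=0 queue=[T4,T1] holders={T2,T7,T8}
Step 6: signal(T7) -> count=0 queue=[T1] holders={T2,T4,T8}
Step 7: signal(T4) -> count=0 queue=[] holders={T1,T2,T8}
Step 8: wait(T6) -> count=0 queue=[T6] holders={T1,T2,T8}
Step 9: signal(T1) -> count=0 queue=[] holders={T2,T6,T8}
Step 10: signal(T6) -> count=1 queue=[] holders={T2,T8}
Step 11: wait(T3) -> count=0 queue=[] holders={T2,T3,T8}
Step 12: wait(T5) -> count=0 queue=[T5] holders={T2,T3,T8}
Step 13: wait(T4) -> count=0 queue=[T5,T4] holders={T2,T3,T8}
Step 14: wait(T1) -> count=0 queue=[T5,T4,T1] holders={T2,T3,T8}
Step 15: signal(T2) -> count=0 queue=[T4,T1] holders={T3,T5,T8}
Step 16: wait(T7) -> count=0 queue=[T4,T1,T7] holders={T3,T5,T8}
Step 17: wait(T6) -> count=0 queue=[T4,T1,T7,T6] holders={T3,T5,T8}
Step 18: signal(T8) -> count=0 queue=[T1,T7,T6] holders={T3,T4,T5}
Final holders: T3,T4,T5

Answer: T3,T4,T5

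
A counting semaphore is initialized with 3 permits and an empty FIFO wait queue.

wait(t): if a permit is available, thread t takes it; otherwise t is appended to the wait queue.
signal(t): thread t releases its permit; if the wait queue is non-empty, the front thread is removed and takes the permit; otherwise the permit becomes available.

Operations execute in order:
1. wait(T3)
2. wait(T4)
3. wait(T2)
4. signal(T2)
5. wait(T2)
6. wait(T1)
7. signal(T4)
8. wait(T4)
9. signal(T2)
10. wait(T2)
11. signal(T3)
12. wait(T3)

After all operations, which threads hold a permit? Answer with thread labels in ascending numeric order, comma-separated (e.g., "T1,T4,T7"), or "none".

Answer: T1,T2,T4

Derivation:
Step 1: wait(T3) -> count=2 queue=[] holders={T3}
Step 2: wait(T4) -> count=1 queue=[] holders={T3,T4}
Step 3: wait(T2) -> count=0 queue=[] holders={T2,T3,T4}
Step 4: signal(T2) -> count=1 queue=[] holders={T3,T4}
Step 5: wait(T2) -> count=0 queue=[] holders={T2,T3,T4}
Step 6: wait(T1) -> count=0 queue=[T1] holders={T2,T3,T4}
Step 7: signal(T4) -> count=0 queue=[] holders={T1,T2,T3}
Step 8: wait(T4) -> count=0 queue=[T4] holders={T1,T2,T3}
Step 9: signal(T2) -> count=0 queue=[] holders={T1,T3,T4}
Step 10: wait(T2) -> count=0 queue=[T2] holders={T1,T3,T4}
Step 11: signal(T3) -> count=0 queue=[] holders={T1,T2,T4}
Step 12: wait(T3) -> count=0 queue=[T3] holders={T1,T2,T4}
Final holders: T1,T2,T4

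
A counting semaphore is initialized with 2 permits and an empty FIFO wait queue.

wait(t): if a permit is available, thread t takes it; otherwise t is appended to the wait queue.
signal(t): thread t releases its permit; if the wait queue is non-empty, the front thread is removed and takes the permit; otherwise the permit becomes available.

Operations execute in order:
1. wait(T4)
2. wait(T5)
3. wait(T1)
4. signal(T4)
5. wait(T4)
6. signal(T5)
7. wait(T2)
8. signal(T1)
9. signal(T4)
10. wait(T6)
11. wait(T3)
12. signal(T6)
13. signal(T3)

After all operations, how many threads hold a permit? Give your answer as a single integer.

Answer: 1

Derivation:
Step 1: wait(T4) -> count=1 queue=[] holders={T4}
Step 2: wait(T5) -> count=0 queue=[] holders={T4,T5}
Step 3: wait(T1) -> count=0 queue=[T1] holders={T4,T5}
Step 4: signal(T4) -> count=0 queue=[] holders={T1,T5}
Step 5: wait(T4) -> count=0 queue=[T4] holders={T1,T5}
Step 6: signal(T5) -> count=0 queue=[] holders={T1,T4}
Step 7: wait(T2) -> count=0 queue=[T2] holders={T1,T4}
Step 8: signal(T1) -> count=0 queue=[] holders={T2,T4}
Step 9: signal(T4) -> count=1 queue=[] holders={T2}
Step 10: wait(T6) -> count=0 queue=[] holders={T2,T6}
Step 11: wait(T3) -> count=0 queue=[T3] holders={T2,T6}
Step 12: signal(T6) -> count=0 queue=[] holders={T2,T3}
Step 13: signal(T3) -> count=1 queue=[] holders={T2}
Final holders: {T2} -> 1 thread(s)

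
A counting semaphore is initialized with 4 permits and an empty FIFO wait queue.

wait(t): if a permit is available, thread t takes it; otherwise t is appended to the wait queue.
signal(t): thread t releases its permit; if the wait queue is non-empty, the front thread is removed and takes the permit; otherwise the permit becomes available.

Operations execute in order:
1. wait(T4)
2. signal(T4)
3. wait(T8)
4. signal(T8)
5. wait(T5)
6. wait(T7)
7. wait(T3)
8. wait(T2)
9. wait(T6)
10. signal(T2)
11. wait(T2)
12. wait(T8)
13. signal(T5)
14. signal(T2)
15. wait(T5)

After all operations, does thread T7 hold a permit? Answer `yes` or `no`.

Step 1: wait(T4) -> count=3 queue=[] holders={T4}
Step 2: signal(T4) -> count=4 queue=[] holders={none}
Step 3: wait(T8) -> count=3 queue=[] holders={T8}
Step 4: signal(T8) -> count=4 queue=[] holders={none}
Step 5: wait(T5) -> count=3 queue=[] holders={T5}
Step 6: wait(T7) -> count=2 queue=[] holders={T5,T7}
Step 7: wait(T3) -> count=1 queue=[] holders={T3,T5,T7}
Step 8: wait(T2) -> count=0 queue=[] holders={T2,T3,T5,T7}
Step 9: wait(T6) -> count=0 queue=[T6] holders={T2,T3,T5,T7}
Step 10: signal(T2) -> count=0 queue=[] holders={T3,T5,T6,T7}
Step 11: wait(T2) -> count=0 queue=[T2] holders={T3,T5,T6,T7}
Step 12: wait(T8) -> count=0 queue=[T2,T8] holders={T3,T5,T6,T7}
Step 13: signal(T5) -> count=0 queue=[T8] holders={T2,T3,T6,T7}
Step 14: signal(T2) -> count=0 queue=[] holders={T3,T6,T7,T8}
Step 15: wait(T5) -> count=0 queue=[T5] holders={T3,T6,T7,T8}
Final holders: {T3,T6,T7,T8} -> T7 in holders

Answer: yes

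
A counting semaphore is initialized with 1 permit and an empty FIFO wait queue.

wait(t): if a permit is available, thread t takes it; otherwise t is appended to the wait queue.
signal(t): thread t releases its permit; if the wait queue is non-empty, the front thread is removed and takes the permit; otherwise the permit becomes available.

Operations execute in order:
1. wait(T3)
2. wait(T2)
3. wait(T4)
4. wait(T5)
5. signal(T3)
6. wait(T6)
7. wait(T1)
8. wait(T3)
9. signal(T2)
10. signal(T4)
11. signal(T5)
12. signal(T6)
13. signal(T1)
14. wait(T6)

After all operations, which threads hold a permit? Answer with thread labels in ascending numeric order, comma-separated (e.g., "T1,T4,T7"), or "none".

Answer: T3

Derivation:
Step 1: wait(T3) -> count=0 queue=[] holders={T3}
Step 2: wait(T2) -> count=0 queue=[T2] holders={T3}
Step 3: wait(T4) -> count=0 queue=[T2,T4] holders={T3}
Step 4: wait(T5) -> count=0 queue=[T2,T4,T5] holders={T3}
Step 5: signal(T3) -> count=0 queue=[T4,T5] holders={T2}
Step 6: wait(T6) -> count=0 queue=[T4,T5,T6] holders={T2}
Step 7: wait(T1) -> count=0 queue=[T4,T5,T6,T1] holders={T2}
Step 8: wait(T3) -> count=0 queue=[T4,T5,T6,T1,T3] holders={T2}
Step 9: signal(T2) -> count=0 queue=[T5,T6,T1,T3] holders={T4}
Step 10: signal(T4) -> count=0 queue=[T6,T1,T3] holders={T5}
Step 11: signal(T5) -> count=0 queue=[T1,T3] holders={T6}
Step 12: signal(T6) -> count=0 queue=[T3] holders={T1}
Step 13: signal(T1) -> count=0 queue=[] holders={T3}
Step 14: wait(T6) -> count=0 queue=[T6] holders={T3}
Final holders: T3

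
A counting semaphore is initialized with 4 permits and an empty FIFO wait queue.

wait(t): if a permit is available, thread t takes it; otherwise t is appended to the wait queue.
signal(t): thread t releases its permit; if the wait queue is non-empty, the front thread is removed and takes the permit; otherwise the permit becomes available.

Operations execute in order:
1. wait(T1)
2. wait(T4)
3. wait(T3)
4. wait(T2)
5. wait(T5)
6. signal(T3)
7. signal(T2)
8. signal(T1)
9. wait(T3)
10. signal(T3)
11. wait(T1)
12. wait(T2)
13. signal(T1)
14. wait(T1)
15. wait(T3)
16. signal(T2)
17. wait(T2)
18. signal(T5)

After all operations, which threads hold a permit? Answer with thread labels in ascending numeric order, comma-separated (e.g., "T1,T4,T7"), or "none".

Answer: T1,T2,T3,T4

Derivation:
Step 1: wait(T1) -> count=3 queue=[] holders={T1}
Step 2: wait(T4) -> count=2 queue=[] holders={T1,T4}
Step 3: wait(T3) -> count=1 queue=[] holders={T1,T3,T4}
Step 4: wait(T2) -> count=0 queue=[] holders={T1,T2,T3,T4}
Step 5: wait(T5) -> count=0 queue=[T5] holders={T1,T2,T3,T4}
Step 6: signal(T3) -> count=0 queue=[] holders={T1,T2,T4,T5}
Step 7: signal(T2) -> count=1 queue=[] holders={T1,T4,T5}
Step 8: signal(T1) -> count=2 queue=[] holders={T4,T5}
Step 9: wait(T3) -> count=1 queue=[] holders={T3,T4,T5}
Step 10: signal(T3) -> count=2 queue=[] holders={T4,T5}
Step 11: wait(T1) -> count=1 queue=[] holders={T1,T4,T5}
Step 12: wait(T2) -> count=0 queue=[] holders={T1,T2,T4,T5}
Step 13: signal(T1) -> count=1 queue=[] holders={T2,T4,T5}
Step 14: wait(T1) -> count=0 queue=[] holders={T1,T2,T4,T5}
Step 15: wait(T3) -> count=0 queue=[T3] holders={T1,T2,T4,T5}
Step 16: signal(T2) -> count=0 queue=[] holders={T1,T3,T4,T5}
Step 17: wait(T2) -> count=0 queue=[T2] holders={T1,T3,T4,T5}
Step 18: signal(T5) -> count=0 queue=[] holders={T1,T2,T3,T4}
Final holders: T1,T2,T3,T4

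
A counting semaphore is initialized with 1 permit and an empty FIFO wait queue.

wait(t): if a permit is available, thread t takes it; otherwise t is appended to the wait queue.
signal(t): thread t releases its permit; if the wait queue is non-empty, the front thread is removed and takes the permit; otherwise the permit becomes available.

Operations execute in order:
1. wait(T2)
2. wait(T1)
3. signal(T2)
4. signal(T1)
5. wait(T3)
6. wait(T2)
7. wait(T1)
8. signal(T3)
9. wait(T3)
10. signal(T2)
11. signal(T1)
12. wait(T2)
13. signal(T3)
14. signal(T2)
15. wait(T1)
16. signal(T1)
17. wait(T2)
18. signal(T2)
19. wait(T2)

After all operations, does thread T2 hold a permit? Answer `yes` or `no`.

Step 1: wait(T2) -> count=0 queue=[] holders={T2}
Step 2: wait(T1) -> count=0 queue=[T1] holders={T2}
Step 3: signal(T2) -> count=0 queue=[] holders={T1}
Step 4: signal(T1) -> count=1 queue=[] holders={none}
Step 5: wait(T3) -> count=0 queue=[] holders={T3}
Step 6: wait(T2) -> count=0 queue=[T2] holders={T3}
Step 7: wait(T1) -> count=0 queue=[T2,T1] holders={T3}
Step 8: signal(T3) -> count=0 queue=[T1] holders={T2}
Step 9: wait(T3) -> count=0 queue=[T1,T3] holders={T2}
Step 10: signal(T2) -> count=0 queue=[T3] holders={T1}
Step 11: signal(T1) -> count=0 queue=[] holders={T3}
Step 12: wait(T2) -> count=0 queue=[T2] holders={T3}
Step 13: signal(T3) -> count=0 queue=[] holders={T2}
Step 14: signal(T2) -> count=1 queue=[] holders={none}
Step 15: wait(T1) -> count=0 queue=[] holders={T1}
Step 16: signal(T1) -> count=1 queue=[] holders={none}
Step 17: wait(T2) -> count=0 queue=[] holders={T2}
Step 18: signal(T2) -> count=1 queue=[] holders={none}
Step 19: wait(T2) -> count=0 queue=[] holders={T2}
Final holders: {T2} -> T2 in holders

Answer: yes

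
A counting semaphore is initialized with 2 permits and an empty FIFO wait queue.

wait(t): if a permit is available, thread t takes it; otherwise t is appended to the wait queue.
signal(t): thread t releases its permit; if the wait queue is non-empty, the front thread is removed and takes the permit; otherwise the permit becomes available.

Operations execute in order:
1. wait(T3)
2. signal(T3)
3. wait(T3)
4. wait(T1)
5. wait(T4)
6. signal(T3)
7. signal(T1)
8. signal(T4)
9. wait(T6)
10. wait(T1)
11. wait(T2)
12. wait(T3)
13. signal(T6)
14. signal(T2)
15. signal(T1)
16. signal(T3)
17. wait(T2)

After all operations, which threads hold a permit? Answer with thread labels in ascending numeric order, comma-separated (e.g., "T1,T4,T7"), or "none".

Answer: T2

Derivation:
Step 1: wait(T3) -> count=1 queue=[] holders={T3}
Step 2: signal(T3) -> count=2 queue=[] holders={none}
Step 3: wait(T3) -> count=1 queue=[] holders={T3}
Step 4: wait(T1) -> count=0 queue=[] holders={T1,T3}
Step 5: wait(T4) -> count=0 queue=[T4] holders={T1,T3}
Step 6: signal(T3) -> count=0 queue=[] holders={T1,T4}
Step 7: signal(T1) -> count=1 queue=[] holders={T4}
Step 8: signal(T4) -> count=2 queue=[] holders={none}
Step 9: wait(T6) -> count=1 queue=[] holders={T6}
Step 10: wait(T1) -> count=0 queue=[] holders={T1,T6}
Step 11: wait(T2) -> count=0 queue=[T2] holders={T1,T6}
Step 12: wait(T3) -> count=0 queue=[T2,T3] holders={T1,T6}
Step 13: signal(T6) -> count=0 queue=[T3] holders={T1,T2}
Step 14: signal(T2) -> count=0 queue=[] holders={T1,T3}
Step 15: signal(T1) -> count=1 queue=[] holders={T3}
Step 16: signal(T3) -> count=2 queue=[] holders={none}
Step 17: wait(T2) -> count=1 queue=[] holders={T2}
Final holders: T2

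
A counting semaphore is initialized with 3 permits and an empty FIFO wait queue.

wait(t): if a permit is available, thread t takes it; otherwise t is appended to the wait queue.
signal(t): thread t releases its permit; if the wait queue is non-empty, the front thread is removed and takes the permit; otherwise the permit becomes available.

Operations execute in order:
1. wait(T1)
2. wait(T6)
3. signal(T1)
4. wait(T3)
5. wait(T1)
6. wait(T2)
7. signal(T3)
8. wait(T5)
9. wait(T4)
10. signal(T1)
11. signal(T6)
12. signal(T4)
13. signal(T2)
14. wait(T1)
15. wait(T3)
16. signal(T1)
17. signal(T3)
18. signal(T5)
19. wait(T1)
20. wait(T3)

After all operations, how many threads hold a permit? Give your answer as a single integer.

Step 1: wait(T1) -> count=2 queue=[] holders={T1}
Step 2: wait(T6) -> count=1 queue=[] holders={T1,T6}
Step 3: signal(T1) -> count=2 queue=[] holders={T6}
Step 4: wait(T3) -> count=1 queue=[] holders={T3,T6}
Step 5: wait(T1) -> count=0 queue=[] holders={T1,T3,T6}
Step 6: wait(T2) -> count=0 queue=[T2] holders={T1,T3,T6}
Step 7: signal(T3) -> count=0 queue=[] holders={T1,T2,T6}
Step 8: wait(T5) -> count=0 queue=[T5] holders={T1,T2,T6}
Step 9: wait(T4) -> count=0 queue=[T5,T4] holders={T1,T2,T6}
Step 10: signal(T1) -> count=0 queue=[T4] holders={T2,T5,T6}
Step 11: signal(T6) -> count=0 queue=[] holders={T2,T4,T5}
Step 12: signal(T4) -> count=1 queue=[] holders={T2,T5}
Step 13: signal(T2) -> count=2 queue=[] holders={T5}
Step 14: wait(T1) -> count=1 queue=[] holders={T1,T5}
Step 15: wait(T3) -> count=0 queue=[] holders={T1,T3,T5}
Step 16: signal(T1) -> count=1 queue=[] holders={T3,T5}
Step 17: signal(T3) -> count=2 queue=[] holders={T5}
Step 18: signal(T5) -> count=3 queue=[] holders={none}
Step 19: wait(T1) -> count=2 queue=[] holders={T1}
Step 20: wait(T3) -> count=1 queue=[] holders={T1,T3}
Final holders: {T1,T3} -> 2 thread(s)

Answer: 2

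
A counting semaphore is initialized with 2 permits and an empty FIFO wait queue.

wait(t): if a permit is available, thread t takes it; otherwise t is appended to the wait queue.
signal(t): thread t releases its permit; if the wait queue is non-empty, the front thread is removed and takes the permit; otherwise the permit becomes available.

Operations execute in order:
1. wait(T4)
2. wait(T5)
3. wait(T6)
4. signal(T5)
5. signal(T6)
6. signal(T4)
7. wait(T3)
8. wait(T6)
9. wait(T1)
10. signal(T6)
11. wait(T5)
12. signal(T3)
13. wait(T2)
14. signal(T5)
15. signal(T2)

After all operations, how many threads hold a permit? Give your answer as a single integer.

Step 1: wait(T4) -> count=1 queue=[] holders={T4}
Step 2: wait(T5) -> count=0 queue=[] holders={T4,T5}
Step 3: wait(T6) -> count=0 queue=[T6] holders={T4,T5}
Step 4: signal(T5) -> count=0 queue=[] holders={T4,T6}
Step 5: signal(T6) -> count=1 queue=[] holders={T4}
Step 6: signal(T4) -> count=2 queue=[] holders={none}
Step 7: wait(T3) -> count=1 queue=[] holders={T3}
Step 8: wait(T6) -> count=0 queue=[] holders={T3,T6}
Step 9: wait(T1) -> count=0 queue=[T1] holders={T3,T6}
Step 10: signal(T6) -> count=0 queue=[] holders={T1,T3}
Step 11: wait(T5) -> count=0 queue=[T5] holders={T1,T3}
Step 12: signal(T3) -> count=0 queue=[] holders={T1,T5}
Step 13: wait(T2) -> count=0 queue=[T2] holders={T1,T5}
Step 14: signal(T5) -> count=0 queue=[] holders={T1,T2}
Step 15: signal(T2) -> count=1 queue=[] holders={T1}
Final holders: {T1} -> 1 thread(s)

Answer: 1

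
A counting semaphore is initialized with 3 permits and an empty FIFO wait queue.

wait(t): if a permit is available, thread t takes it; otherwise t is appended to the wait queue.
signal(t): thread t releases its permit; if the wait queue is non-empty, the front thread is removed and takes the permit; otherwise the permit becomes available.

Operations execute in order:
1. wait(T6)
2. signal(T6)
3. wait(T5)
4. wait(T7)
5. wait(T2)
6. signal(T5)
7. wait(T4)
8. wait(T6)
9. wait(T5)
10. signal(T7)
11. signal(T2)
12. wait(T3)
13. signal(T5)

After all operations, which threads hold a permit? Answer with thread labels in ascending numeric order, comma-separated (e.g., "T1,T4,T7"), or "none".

Step 1: wait(T6) -> count=2 queue=[] holders={T6}
Step 2: signal(T6) -> count=3 queue=[] holders={none}
Step 3: wait(T5) -> count=2 queue=[] holders={T5}
Step 4: wait(T7) -> count=1 queue=[] holders={T5,T7}
Step 5: wait(T2) -> count=0 queue=[] holders={T2,T5,T7}
Step 6: signal(T5) -> count=1 queue=[] holders={T2,T7}
Step 7: wait(T4) -> count=0 queue=[] holders={T2,T4,T7}
Step 8: wait(T6) -> count=0 queue=[T6] holders={T2,T4,T7}
Step 9: wait(T5) -> count=0 queue=[T6,T5] holders={T2,T4,T7}
Step 10: signal(T7) -> count=0 queue=[T5] holders={T2,T4,T6}
Step 11: signal(T2) -> count=0 queue=[] holders={T4,T5,T6}
Step 12: wait(T3) -> count=0 queue=[T3] holders={T4,T5,T6}
Step 13: signal(T5) -> count=0 queue=[] holders={T3,T4,T6}
Final holders: T3,T4,T6

Answer: T3,T4,T6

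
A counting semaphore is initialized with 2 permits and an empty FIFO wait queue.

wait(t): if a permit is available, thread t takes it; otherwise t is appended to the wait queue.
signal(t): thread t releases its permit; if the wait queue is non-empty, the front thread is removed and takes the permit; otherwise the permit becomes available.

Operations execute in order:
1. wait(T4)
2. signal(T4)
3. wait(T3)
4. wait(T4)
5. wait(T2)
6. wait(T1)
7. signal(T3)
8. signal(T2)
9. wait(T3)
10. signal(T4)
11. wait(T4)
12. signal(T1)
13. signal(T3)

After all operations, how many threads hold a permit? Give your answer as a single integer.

Step 1: wait(T4) -> count=1 queue=[] holders={T4}
Step 2: signal(T4) -> count=2 queue=[] holders={none}
Step 3: wait(T3) -> count=1 queue=[] holders={T3}
Step 4: wait(T4) -> count=0 queue=[] holders={T3,T4}
Step 5: wait(T2) -> count=0 queue=[T2] holders={T3,T4}
Step 6: wait(T1) -> count=0 queue=[T2,T1] holders={T3,T4}
Step 7: signal(T3) -> count=0 queue=[T1] holders={T2,T4}
Step 8: signal(T2) -> count=0 queue=[] holders={T1,T4}
Step 9: wait(T3) -> count=0 queue=[T3] holders={T1,T4}
Step 10: signal(T4) -> count=0 queue=[] holders={T1,T3}
Step 11: wait(T4) -> count=0 queue=[T4] holders={T1,T3}
Step 12: signal(T1) -> count=0 queue=[] holders={T3,T4}
Step 13: signal(T3) -> count=1 queue=[] holders={T4}
Final holders: {T4} -> 1 thread(s)

Answer: 1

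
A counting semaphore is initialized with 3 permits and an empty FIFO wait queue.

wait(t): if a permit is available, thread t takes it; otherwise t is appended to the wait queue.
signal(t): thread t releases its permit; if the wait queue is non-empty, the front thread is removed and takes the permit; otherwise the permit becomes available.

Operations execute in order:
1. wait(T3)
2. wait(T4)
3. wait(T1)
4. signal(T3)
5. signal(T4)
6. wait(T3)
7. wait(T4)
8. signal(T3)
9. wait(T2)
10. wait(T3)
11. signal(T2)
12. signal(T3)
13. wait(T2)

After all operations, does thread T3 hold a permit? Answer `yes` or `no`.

Step 1: wait(T3) -> count=2 queue=[] holders={T3}
Step 2: wait(T4) -> count=1 queue=[] holders={T3,T4}
Step 3: wait(T1) -> count=0 queue=[] holders={T1,T3,T4}
Step 4: signal(T3) -> count=1 queue=[] holders={T1,T4}
Step 5: signal(T4) -> count=2 queue=[] holders={T1}
Step 6: wait(T3) -> count=1 queue=[] holders={T1,T3}
Step 7: wait(T4) -> count=0 queue=[] holders={T1,T3,T4}
Step 8: signal(T3) -> count=1 queue=[] holders={T1,T4}
Step 9: wait(T2) -> count=0 queue=[] holders={T1,T2,T4}
Step 10: wait(T3) -> count=0 queue=[T3] holders={T1,T2,T4}
Step 11: signal(T2) -> count=0 queue=[] holders={T1,T3,T4}
Step 12: signal(T3) -> count=1 queue=[] holders={T1,T4}
Step 13: wait(T2) -> count=0 queue=[] holders={T1,T2,T4}
Final holders: {T1,T2,T4} -> T3 not in holders

Answer: no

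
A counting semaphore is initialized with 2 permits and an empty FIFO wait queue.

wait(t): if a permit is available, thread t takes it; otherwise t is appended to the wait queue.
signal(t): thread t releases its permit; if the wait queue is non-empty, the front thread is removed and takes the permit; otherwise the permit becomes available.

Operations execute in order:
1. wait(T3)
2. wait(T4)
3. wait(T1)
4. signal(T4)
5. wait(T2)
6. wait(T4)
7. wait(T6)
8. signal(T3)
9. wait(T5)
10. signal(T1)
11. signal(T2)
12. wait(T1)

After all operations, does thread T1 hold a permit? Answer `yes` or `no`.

Step 1: wait(T3) -> count=1 queue=[] holders={T3}
Step 2: wait(T4) -> count=0 queue=[] holders={T3,T4}
Step 3: wait(T1) -> count=0 queue=[T1] holders={T3,T4}
Step 4: signal(T4) -> count=0 queue=[] holders={T1,T3}
Step 5: wait(T2) -> count=0 queue=[T2] holders={T1,T3}
Step 6: wait(T4) -> count=0 queue=[T2,T4] holders={T1,T3}
Step 7: wait(T6) -> count=0 queue=[T2,T4,T6] holders={T1,T3}
Step 8: signal(T3) -> count=0 queue=[T4,T6] holders={T1,T2}
Step 9: wait(T5) -> count=0 queue=[T4,T6,T5] holders={T1,T2}
Step 10: signal(T1) -> count=0 queue=[T6,T5] holders={T2,T4}
Step 11: signal(T2) -> count=0 queue=[T5] holders={T4,T6}
Step 12: wait(T1) -> count=0 queue=[T5,T1] holders={T4,T6}
Final holders: {T4,T6} -> T1 not in holders

Answer: no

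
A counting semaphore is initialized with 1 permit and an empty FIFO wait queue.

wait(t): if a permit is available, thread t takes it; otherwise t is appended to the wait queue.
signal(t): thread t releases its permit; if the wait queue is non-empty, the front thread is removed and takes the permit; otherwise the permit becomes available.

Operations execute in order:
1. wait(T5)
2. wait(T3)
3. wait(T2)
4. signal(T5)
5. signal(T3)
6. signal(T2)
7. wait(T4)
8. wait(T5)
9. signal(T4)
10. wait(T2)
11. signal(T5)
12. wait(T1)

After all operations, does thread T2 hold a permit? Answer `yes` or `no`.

Step 1: wait(T5) -> count=0 queue=[] holders={T5}
Step 2: wait(T3) -> count=0 queue=[T3] holders={T5}
Step 3: wait(T2) -> count=0 queue=[T3,T2] holders={T5}
Step 4: signal(T5) -> count=0 queue=[T2] holders={T3}
Step 5: signal(T3) -> count=0 queue=[] holders={T2}
Step 6: signal(T2) -> count=1 queue=[] holders={none}
Step 7: wait(T4) -> count=0 queue=[] holders={T4}
Step 8: wait(T5) -> count=0 queue=[T5] holders={T4}
Step 9: signal(T4) -> count=0 queue=[] holders={T5}
Step 10: wait(T2) -> count=0 queue=[T2] holders={T5}
Step 11: signal(T5) -> count=0 queue=[] holders={T2}
Step 12: wait(T1) -> count=0 queue=[T1] holders={T2}
Final holders: {T2} -> T2 in holders

Answer: yes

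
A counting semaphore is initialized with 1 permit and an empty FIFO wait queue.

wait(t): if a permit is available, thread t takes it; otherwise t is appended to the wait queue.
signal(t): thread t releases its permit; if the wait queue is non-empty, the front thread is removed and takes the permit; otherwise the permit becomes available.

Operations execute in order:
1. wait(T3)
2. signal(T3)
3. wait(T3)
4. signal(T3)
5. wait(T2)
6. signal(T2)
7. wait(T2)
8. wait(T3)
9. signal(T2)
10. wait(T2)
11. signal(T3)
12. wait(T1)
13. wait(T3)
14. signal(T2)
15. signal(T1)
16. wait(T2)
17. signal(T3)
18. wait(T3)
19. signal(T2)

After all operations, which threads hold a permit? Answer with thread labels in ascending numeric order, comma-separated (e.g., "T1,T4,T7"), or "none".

Step 1: wait(T3) -> count=0 queue=[] holders={T3}
Step 2: signal(T3) -> count=1 queue=[] holders={none}
Step 3: wait(T3) -> count=0 queue=[] holders={T3}
Step 4: signal(T3) -> count=1 queue=[] holders={none}
Step 5: wait(T2) -> count=0 queue=[] holders={T2}
Step 6: signal(T2) -> count=1 queue=[] holders={none}
Step 7: wait(T2) -> count=0 queue=[] holders={T2}
Step 8: wait(T3) -> count=0 queue=[T3] holders={T2}
Step 9: signal(T2) -> count=0 queue=[] holders={T3}
Step 10: wait(T2) -> count=0 queue=[T2] holders={T3}
Step 11: signal(T3) -> count=0 queue=[] holders={T2}
Step 12: wait(T1) -> count=0 queue=[T1] holders={T2}
Step 13: wait(T3) -> count=0 queue=[T1,T3] holders={T2}
Step 14: signal(T2) -> count=0 queue=[T3] holders={T1}
Step 15: signal(T1) -> count=0 queue=[] holders={T3}
Step 16: wait(T2) -> count=0 queue=[T2] holders={T3}
Step 17: signal(T3) -> count=0 queue=[] holders={T2}
Step 18: wait(T3) -> count=0 queue=[T3] holders={T2}
Step 19: signal(T2) -> count=0 queue=[] holders={T3}
Final holders: T3

Answer: T3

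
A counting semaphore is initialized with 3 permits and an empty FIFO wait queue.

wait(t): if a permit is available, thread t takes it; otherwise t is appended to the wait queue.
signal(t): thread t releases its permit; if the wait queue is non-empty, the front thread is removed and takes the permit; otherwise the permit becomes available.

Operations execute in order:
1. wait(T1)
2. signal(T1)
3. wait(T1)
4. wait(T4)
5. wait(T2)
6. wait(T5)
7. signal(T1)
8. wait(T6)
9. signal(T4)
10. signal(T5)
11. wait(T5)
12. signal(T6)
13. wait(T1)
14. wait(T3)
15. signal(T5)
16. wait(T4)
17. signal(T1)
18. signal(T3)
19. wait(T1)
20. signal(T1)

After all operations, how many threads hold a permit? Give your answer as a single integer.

Step 1: wait(T1) -> count=2 queue=[] holders={T1}
Step 2: signal(T1) -> count=3 queue=[] holders={none}
Step 3: wait(T1) -> count=2 queue=[] holders={T1}
Step 4: wait(T4) -> count=1 queue=[] holders={T1,T4}
Step 5: wait(T2) -> count=0 queue=[] holders={T1,T2,T4}
Step 6: wait(T5) -> count=0 queue=[T5] holders={T1,T2,T4}
Step 7: signal(T1) -> count=0 queue=[] holders={T2,T4,T5}
Step 8: wait(T6) -> count=0 queue=[T6] holders={T2,T4,T5}
Step 9: signal(T4) -> count=0 queue=[] holders={T2,T5,T6}
Step 10: signal(T5) -> count=1 queue=[] holders={T2,T6}
Step 11: wait(T5) -> count=0 queue=[] holders={T2,T5,T6}
Step 12: signal(T6) -> count=1 queue=[] holders={T2,T5}
Step 13: wait(T1) -> count=0 queue=[] holders={T1,T2,T5}
Step 14: wait(T3) -> count=0 queue=[T3] holders={T1,T2,T5}
Step 15: signal(T5) -> count=0 queue=[] holders={T1,T2,T3}
Step 16: wait(T4) -> count=0 queue=[T4] holders={T1,T2,T3}
Step 17: signal(T1) -> count=0 queue=[] holders={T2,T3,T4}
Step 18: signal(T3) -> count=1 queue=[] holders={T2,T4}
Step 19: wait(T1) -> count=0 queue=[] holders={T1,T2,T4}
Step 20: signal(T1) -> count=1 queue=[] holders={T2,T4}
Final holders: {T2,T4} -> 2 thread(s)

Answer: 2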